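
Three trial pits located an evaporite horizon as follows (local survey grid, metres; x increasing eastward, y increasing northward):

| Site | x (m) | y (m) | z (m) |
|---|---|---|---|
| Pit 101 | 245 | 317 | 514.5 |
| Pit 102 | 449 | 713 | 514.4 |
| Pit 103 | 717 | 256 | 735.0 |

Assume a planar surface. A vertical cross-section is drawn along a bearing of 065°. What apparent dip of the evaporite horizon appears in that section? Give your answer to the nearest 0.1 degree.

16.8°

Let the plane be z = a·x + b·y + c.
Pit 102−Pit 101: 204a + 396b = −0.1;  Pit 103−Pit 101: 472a − 61b = 220.5.
Solving gives a = 0.43797, b = −0.22587.
Unit vector along 065° is (sin 65°, cos 65°) = (0.9063, 0.4226).
Slope in that direction = a·(0.9063) + b·(0.4226) = 0.30148.
Apparent dip = arctan|0.30148| = 16.8° (true dip is 26.2°, so apparent ≤ true as expected).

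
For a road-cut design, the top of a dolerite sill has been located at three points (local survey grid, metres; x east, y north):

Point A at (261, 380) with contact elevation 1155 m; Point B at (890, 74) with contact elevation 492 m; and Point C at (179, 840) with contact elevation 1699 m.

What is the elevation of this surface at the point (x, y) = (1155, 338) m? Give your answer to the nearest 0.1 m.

640.6 m

Two edge vectors: Point A→Point B = (629, -306, -663), Point A→Point C = (-82, 460, 544).
Normal n = (Point A→Point B) × (Point A→Point C) = (138516, -287810, 264248).
So ∂z/∂x = −n_x/n_z = −0.524189 and ∂z/∂y = −n_y/n_z = 1.089166.
Intercept c from Point A: 1155 + 136.81 − 413.88 = 877.93.
At (1155, 338): z = −605.4 + 368.1 + 877.93 = 640.6 m.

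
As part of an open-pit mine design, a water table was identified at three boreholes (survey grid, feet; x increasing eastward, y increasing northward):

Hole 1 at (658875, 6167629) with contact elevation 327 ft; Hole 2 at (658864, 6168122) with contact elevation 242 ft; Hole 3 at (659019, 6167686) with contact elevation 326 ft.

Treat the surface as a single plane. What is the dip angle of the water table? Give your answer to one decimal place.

10.3°

Let the plane be z = a·x + b·y + c.
Hole 2−Hole 1: −11a + 493b = −85;  Hole 3−Hole 1: 144a + 57b = −1.
Solving gives a = 0.06077, b = −0.17106.
Gradient magnitude |∇z| = √(a² + b²) = √(0.00369 + 0.02926) = 0.18153.
True dip = arctan(0.18153) = 10.3°, dipping toward NNW (azimuth ≈ 340°).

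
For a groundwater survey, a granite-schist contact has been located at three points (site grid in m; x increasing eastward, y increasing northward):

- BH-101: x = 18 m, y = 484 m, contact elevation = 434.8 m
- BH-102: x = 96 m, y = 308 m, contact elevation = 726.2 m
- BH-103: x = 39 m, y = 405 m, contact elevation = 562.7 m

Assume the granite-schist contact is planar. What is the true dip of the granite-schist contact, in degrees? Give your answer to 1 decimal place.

57.6°

Two edge vectors: BH-101→BH-102 = (78, -176, 291.4), BH-101→BH-103 = (21, -79, 127.9).
Normal n = (BH-101→BH-102) × (BH-101→BH-103) = (510.2, -3856.8, -2466).
So ∂z/∂x = −n_x/n_z = 0.20689 and ∂z/∂y = −n_y/n_z = −1.56399.
Gradient magnitude |∇z| = √(a² + b²) = √(0.04281 + 2.44607) = 1.57762.
True dip = arctan(1.57762) = 57.6°, dipping toward N (azimuth ≈ 352°).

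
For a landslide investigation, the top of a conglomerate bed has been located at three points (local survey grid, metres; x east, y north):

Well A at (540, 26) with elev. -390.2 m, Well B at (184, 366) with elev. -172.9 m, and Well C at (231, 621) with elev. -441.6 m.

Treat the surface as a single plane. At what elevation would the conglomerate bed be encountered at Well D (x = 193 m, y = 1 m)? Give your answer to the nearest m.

107 m

Let the plane be z = a·x + b·y + c.
Well B−Well A: −356a + 340b = 217.3;  Well C−Well A: −309a + 595b = −51.4.
Solving gives a = −1.37476, b = −0.80034.
Then c = -390.2 − a·540 − b·26 = 372.98.
At (193, 1): z = −265.3 − 0.8 + 372.98 = 106.9 m.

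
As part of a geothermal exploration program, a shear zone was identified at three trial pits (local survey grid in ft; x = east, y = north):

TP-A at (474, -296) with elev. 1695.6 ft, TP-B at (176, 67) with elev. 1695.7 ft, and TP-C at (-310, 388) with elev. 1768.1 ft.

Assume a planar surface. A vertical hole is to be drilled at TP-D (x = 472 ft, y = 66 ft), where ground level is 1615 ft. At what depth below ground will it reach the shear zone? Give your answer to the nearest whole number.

Let the plane be z = a·x + b·y + c.
TP-B−TP-A: −298a + 363b = 0.1;  TP-C−TP-A: −784a + 684b = 72.5.
Solving gives a = −0.32503, b = −0.26655.
Then c = 1695.6 − a·474 − b·-296 = 1770.76.
At (472, 66): z_contact = −153.4 − 17.6 + 1770.76 = 1599.8 ft.
Depth below ground = 1615 − 1599.8 = 15 ft.

15 ft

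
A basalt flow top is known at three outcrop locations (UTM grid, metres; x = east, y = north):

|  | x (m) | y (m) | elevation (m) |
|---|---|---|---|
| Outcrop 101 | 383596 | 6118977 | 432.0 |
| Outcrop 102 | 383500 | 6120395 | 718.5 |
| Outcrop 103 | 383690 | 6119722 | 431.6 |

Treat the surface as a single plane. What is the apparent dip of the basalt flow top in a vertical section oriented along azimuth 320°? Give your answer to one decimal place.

37.7°

Let the plane be z = a·x + b·y + c.
Outcrop 102−Outcrop 101: −96a + 1418b = 286.5;  Outcrop 103−Outcrop 101: 94a + 745b = −0.4.
Solving gives a = −1.04491, b = 0.13130.
Unit vector along 320° is (sin 320°, cos 320°) = (-0.6428, 0.7660).
Slope in that direction = a·(-0.6428) + b·(0.7660) = 0.77224.
Apparent dip = arctan|0.77224| = 37.7° (true dip is 46.5°, so apparent ≤ true as expected).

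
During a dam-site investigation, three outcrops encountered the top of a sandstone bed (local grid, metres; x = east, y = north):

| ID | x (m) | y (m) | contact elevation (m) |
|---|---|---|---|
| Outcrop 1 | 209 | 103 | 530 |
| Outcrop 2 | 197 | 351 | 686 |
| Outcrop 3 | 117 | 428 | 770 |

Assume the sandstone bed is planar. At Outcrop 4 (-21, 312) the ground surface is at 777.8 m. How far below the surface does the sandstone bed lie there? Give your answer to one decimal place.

Two edge vectors: Outcrop 1→Outcrop 2 = (-12, 248, 156), Outcrop 1→Outcrop 3 = (-92, 325, 240).
Normal n = (Outcrop 1→Outcrop 2) × (Outcrop 1→Outcrop 3) = (8820, -11472, 18916).
So ∂z/∂x = −n_x/n_z = −0.46627 and ∂z/∂y = −n_y/n_z = 0.60647.
Intercept c from Outcrop 1: 530 + 97.45 − 62.47 = 564.98.
At (-21, 312): z_contact = 9.79 + 189.22 + 564.98 = 763.99 m.
Depth below ground = 777.8 − 763.99 = 13.8 m.

13.8 m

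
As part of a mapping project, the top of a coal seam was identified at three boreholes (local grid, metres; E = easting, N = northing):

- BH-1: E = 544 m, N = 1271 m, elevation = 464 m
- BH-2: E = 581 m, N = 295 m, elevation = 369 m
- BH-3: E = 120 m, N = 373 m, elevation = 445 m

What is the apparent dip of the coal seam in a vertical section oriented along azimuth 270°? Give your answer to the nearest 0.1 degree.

Two edge vectors: BH-1→BH-2 = (37, -976, -95), BH-1→BH-3 = (-424, -898, -19).
Normal n = (BH-1→BH-2) × (BH-1→BH-3) = (-66766, 40983, -447050).
So ∂z/∂E = −n_x/n_z = −0.14935 and ∂z/∂N = −n_y/n_z = 0.09167.
Unit vector along 270° is (sin 270°, cos 270°) = (-1.0000, -0.0000).
Slope in that direction = a·(-1.0000) + b·(-0.0000) = 0.14935.
Apparent dip = arctan|0.14935| = 8.5° (true dip is 9.9°, so apparent ≤ true as expected).

8.5°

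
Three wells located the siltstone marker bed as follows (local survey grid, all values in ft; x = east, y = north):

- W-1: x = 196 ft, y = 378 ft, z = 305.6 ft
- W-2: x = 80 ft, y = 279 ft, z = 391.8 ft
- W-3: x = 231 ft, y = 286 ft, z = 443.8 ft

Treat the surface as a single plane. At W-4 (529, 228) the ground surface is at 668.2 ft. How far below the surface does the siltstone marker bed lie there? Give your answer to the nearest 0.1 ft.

Two edge vectors: W-1→W-2 = (-116, -99, 86.2), W-1→W-3 = (35, -92, 138.2).
Normal n = (W-1→W-2) × (W-1→W-3) = (-5751.4, 19048.2, 14137).
So ∂z/∂x = −n_x/n_z = 0.40683 and ∂z/∂y = −n_y/n_z = −1.34740.
Intercept c from W-1: 305.6 − 79.74 + 509.32 = 735.18.
At (529, 228): z_contact = 215.21 − 307.21 + 735.18 = 643.19 ft.
Depth below ground = 668.2 − 643.19 = 25.0 ft.

25.0 ft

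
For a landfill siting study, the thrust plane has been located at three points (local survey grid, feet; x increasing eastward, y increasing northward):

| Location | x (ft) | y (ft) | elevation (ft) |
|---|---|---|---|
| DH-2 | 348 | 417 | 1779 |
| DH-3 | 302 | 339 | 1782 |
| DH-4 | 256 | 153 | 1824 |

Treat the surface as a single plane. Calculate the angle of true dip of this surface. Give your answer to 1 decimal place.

Let the plane be z = a·x + b·y + c.
DH-3−DH-2: −46a − 78b = 3;  DH-4−DH-2: −92a − 264b = 45.
Solving gives a = 0.54710, b = −0.36111.
Gradient magnitude |∇z| = √(a² + b²) = √(0.29932 + 0.13040) = 0.65553.
True dip = arctan(0.65553) = 33.2°, dipping toward WNW (azimuth ≈ 303°).

33.2°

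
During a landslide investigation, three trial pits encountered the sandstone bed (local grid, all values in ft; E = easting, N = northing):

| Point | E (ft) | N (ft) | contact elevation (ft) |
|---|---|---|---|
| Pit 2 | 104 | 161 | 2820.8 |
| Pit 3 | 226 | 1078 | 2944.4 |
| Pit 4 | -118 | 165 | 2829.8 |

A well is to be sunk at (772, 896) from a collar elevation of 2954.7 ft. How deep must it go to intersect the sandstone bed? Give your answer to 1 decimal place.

Two edge vectors: Pit 2→Pit 3 = (122, 917, 123.6), Pit 2→Pit 4 = (-222, 4, 9).
Normal n = (Pit 2→Pit 3) × (Pit 2→Pit 4) = (7758.6, -28537.2, 204062).
So ∂z/∂E = −n_x/n_z = −0.038021 and ∂z/∂N = −n_y/n_z = 0.139846.
Intercept c from Pit 2: 2820.8 + 3.95 − 22.52 = 2802.24.
At (772, 896): z_contact = −29.35 + 125.30 + 2802.24 = 2898.19 ft.
Depth below ground = 2954.7 − 2898.19 = 56.5 ft.

56.5 ft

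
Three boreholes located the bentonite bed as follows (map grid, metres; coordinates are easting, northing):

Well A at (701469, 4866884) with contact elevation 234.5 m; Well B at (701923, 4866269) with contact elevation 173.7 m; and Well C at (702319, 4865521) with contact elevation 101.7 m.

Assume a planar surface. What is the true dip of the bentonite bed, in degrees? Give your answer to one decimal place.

Two edge vectors: Well A→Well B = (454, -615, -60.8), Well A→Well C = (850, -1363, -132.8).
Normal n = (Well A→Well B) × (Well A→Well C) = (-1198.4, 8611.2, -96052).
So ∂z/∂easting = −n_x/n_z = −0.01248 and ∂z/∂northing = −n_y/n_z = 0.08965.
Gradient magnitude |∇z| = √(a² + b²) = √(0.00016 + 0.00804) = 0.09052.
True dip = arctan(0.09052) = 5.2°, dipping toward S (azimuth ≈ 172°).

5.2°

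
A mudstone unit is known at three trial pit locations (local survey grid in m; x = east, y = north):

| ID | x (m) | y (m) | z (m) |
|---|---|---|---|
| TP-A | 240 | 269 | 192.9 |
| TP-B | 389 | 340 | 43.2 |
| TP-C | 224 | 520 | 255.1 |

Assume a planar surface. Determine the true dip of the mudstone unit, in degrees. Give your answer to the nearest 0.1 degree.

Two edge vectors: TP-A→TP-B = (149, 71, -149.7), TP-A→TP-C = (-16, 251, 62.2).
Normal n = (TP-A→TP-B) × (TP-A→TP-C) = (41990.9, -6872.6, 38535).
So ∂z/∂x = −n_x/n_z = −1.08968 and ∂z/∂y = −n_y/n_z = 0.17835.
Gradient magnitude |∇z| = √(a² + b²) = √(1.18741 + 0.03181) = 1.10418.
True dip = arctan(1.10418) = 47.8°, dipping toward E (azimuth ≈ 099°).

47.8°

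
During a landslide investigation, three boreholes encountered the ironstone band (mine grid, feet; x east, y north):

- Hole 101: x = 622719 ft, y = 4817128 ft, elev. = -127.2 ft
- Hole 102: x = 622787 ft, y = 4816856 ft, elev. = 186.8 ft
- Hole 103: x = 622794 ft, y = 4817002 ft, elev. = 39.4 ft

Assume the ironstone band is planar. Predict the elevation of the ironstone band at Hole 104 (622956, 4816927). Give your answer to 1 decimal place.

195.6 ft

Two edge vectors: Hole 101→Hole 102 = (68, -272, 314), Hole 101→Hole 103 = (75, -126, 166.6).
Normal n = (Hole 101→Hole 102) × (Hole 101→Hole 103) = (-5751.2, 12221.2, 11832).
So ∂z/∂x = −n_x/n_z = 0.486071670 and ∂z/∂y = −n_y/n_z = −1.032893847.
Intercept c from Hole 101: -127.2 − 302686.06 + 4975581.87 = 4672768.61.
At (622956, 4816927): z = 302801.3 − 4975374.3 + 4672768.61 = 195.6 ft.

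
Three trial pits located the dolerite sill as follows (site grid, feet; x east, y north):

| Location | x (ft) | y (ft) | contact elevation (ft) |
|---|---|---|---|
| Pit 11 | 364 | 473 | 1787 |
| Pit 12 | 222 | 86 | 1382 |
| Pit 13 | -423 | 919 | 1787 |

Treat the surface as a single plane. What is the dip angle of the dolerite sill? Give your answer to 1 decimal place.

Let the plane be z = a·x + b·y + c.
Pit 12−Pit 11: −142a − 387b = −405;  Pit 13−Pit 11: −787a + 446b = 0.
Solving gives a = 0.49097, b = 0.86636.
Gradient magnitude |∇z| = √(a² + b²) = √(0.24106 + 0.75058) = 0.99581.
True dip = arctan(0.99581) = 44.9°, dipping toward SSW (azimuth ≈ 210°).

44.9°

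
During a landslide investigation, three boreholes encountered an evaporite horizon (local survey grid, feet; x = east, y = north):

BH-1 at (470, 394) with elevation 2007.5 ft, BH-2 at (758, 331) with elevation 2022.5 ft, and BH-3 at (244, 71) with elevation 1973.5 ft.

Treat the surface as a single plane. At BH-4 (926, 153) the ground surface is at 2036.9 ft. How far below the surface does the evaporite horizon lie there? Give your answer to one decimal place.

Two edge vectors: BH-1→BH-2 = (288, -63, 15), BH-1→BH-3 = (-226, -323, -34).
Normal n = (BH-1→BH-2) × (BH-1→BH-3) = (6987, 6402, -107262).
So ∂z/∂x = −n_x/n_z = 0.06514 and ∂z/∂y = −n_y/n_z = 0.05969.
Intercept c from BH-1: 2007.5 − 30.62 − 23.52 = 1953.37.
At (926, 153): z_contact = 60.32 + 9.13 + 1953.37 = 2022.82 ft.
Depth below ground = 2036.9 − 2022.82 = 14.1 ft.

14.1 ft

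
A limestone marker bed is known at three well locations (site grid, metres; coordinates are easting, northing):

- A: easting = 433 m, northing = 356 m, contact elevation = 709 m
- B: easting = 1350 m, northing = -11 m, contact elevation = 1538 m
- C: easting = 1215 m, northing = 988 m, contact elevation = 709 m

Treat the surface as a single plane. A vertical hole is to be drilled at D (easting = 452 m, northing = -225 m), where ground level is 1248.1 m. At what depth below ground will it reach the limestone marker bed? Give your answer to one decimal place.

Two edge vectors: A→B = (917, -367, 829), A→C = (782, 632, 0).
Normal n = (A→B) × (A→C) = (-523928, 648278, 866538).
So ∂z/∂easting = −n_x/n_z = 0.604622 and ∂z/∂northing = −n_y/n_z = −0.748124.
Intercept c from A: 709 − 261.80 + 266.33 = 713.53.
At (452, -225): z_contact = 273.29 + 168.33 + 713.53 = 1155.15 m.
Depth below ground = 1248.1 − 1155.15 = 93.0 m.

93.0 m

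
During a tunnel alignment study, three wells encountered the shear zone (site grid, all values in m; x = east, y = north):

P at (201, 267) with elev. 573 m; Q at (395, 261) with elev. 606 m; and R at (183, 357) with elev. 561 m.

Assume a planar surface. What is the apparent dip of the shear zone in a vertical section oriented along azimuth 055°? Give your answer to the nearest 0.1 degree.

4.5°

Let the plane be z = a·x + b·y + c.
Q−P: 194a − 6b = 33;  R−P: −18a + 90b = −12.
Solving gives a = 0.16701, b = −0.09993.
Unit vector along 055° is (sin 55°, cos 55°) = (0.8192, 0.5736).
Slope in that direction = a·(0.8192) + b·(0.5736) = 0.07949.
Apparent dip = arctan|0.07949| = 4.5° (true dip is 11.0°, so apparent ≤ true as expected).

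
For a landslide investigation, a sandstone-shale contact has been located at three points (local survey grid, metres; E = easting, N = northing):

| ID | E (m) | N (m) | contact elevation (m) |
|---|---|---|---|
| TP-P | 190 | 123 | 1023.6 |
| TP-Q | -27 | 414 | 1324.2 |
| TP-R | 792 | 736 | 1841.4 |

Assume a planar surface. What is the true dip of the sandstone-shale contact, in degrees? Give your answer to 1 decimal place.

Let the plane be z = a·E + b·N + c.
TP-Q−TP-P: −217a + 291b = 300.6;  TP-R−TP-P: 602a + 613b = 817.8.
Solving gives a = 0.17427, b = 1.16295.
Gradient magnitude |∇z| = √(a² + b²) = √(0.03037 + 1.35245) = 1.17593.
True dip = arctan(1.17593) = 49.6°, dipping toward S (azimuth ≈ 189°).

49.6°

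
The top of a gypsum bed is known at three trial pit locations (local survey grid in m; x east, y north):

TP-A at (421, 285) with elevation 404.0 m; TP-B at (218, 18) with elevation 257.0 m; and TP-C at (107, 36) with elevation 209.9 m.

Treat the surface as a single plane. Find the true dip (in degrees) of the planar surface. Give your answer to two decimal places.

26.58°

Let the plane be z = a·x + b·y + c.
TP-B−TP-A: −203a − 267b = −147;  TP-C−TP-A: −314a − 249b = −194.1.
Solving gives a = 0.45723, b = 0.20293.
Gradient magnitude |∇z| = √(a² + b²) = √(0.20906 + 0.04118) = 0.50024.
True dip = arctan(0.50024) = 26.58°, dipping toward WSW (azimuth ≈ 246°).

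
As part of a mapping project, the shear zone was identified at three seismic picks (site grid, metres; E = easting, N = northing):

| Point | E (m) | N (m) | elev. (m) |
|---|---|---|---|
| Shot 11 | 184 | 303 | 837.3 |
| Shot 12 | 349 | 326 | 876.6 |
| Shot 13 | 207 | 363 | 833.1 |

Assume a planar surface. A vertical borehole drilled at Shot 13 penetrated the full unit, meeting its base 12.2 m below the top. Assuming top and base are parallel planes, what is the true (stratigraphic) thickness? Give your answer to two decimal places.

11.64 m

Two edge vectors: Shot 11→Shot 12 = (165, 23, 39.3), Shot 11→Shot 13 = (23, 60, -4.2).
Normal n = (Shot 11→Shot 12) × (Shot 11→Shot 13) = (-2454.6, 1596.9, 9371).
So ∂z/∂E = −n_x/n_z = 0.26194 and ∂z/∂N = −n_y/n_z = −0.17041.
|∇z| = √(a²+b²) = 0.31249, so dip δ = arctan(0.31249) = 17.35°.
True thickness = vertical thickness × cos δ = 12.2 × cos 17.35° = 11.64 m.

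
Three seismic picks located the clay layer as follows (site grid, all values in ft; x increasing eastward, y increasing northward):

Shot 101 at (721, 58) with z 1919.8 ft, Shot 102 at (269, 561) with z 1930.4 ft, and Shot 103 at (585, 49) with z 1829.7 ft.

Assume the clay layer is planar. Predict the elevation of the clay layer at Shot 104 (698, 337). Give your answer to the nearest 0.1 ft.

Two edge vectors: Shot 101→Shot 102 = (-452, 503, 10.6), Shot 101→Shot 103 = (-136, -9, -90.1).
Normal n = (Shot 101→Shot 102) × (Shot 101→Shot 103) = (-45224.9, -42166.8, 72476).
So ∂z/∂x = −n_x/n_z = 0.62400 and ∂z/∂y = −n_y/n_z = 0.58180.
Intercept c from Shot 101: 1919.8 − 449.90 − 33.74 = 1436.15.
At (698, 337): z = 435.6 + 196.1 + 1436.15 = 2067.8 ft.

2067.8 ft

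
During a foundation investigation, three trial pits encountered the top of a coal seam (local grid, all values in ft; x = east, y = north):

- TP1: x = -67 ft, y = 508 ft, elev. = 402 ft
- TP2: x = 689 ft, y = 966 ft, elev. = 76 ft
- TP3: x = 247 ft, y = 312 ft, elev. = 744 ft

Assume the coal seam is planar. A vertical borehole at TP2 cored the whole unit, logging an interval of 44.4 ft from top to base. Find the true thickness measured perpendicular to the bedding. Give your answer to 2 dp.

27.38 ft

Two edge vectors: TP1→TP2 = (756, 458, -326), TP1→TP3 = (314, -196, 342).
Normal n = (TP1→TP2) × (TP1→TP3) = (92740, -360916, -291988).
So ∂z/∂x = −n_x/n_z = 0.31762 and ∂z/∂y = −n_y/n_z = −1.23606.
|∇z| = √(a²+b²) = 1.27622, so dip δ = arctan(1.27622) = 51.92°.
True thickness = vertical thickness × cos δ = 44.4 × cos 51.92° = 27.38 ft.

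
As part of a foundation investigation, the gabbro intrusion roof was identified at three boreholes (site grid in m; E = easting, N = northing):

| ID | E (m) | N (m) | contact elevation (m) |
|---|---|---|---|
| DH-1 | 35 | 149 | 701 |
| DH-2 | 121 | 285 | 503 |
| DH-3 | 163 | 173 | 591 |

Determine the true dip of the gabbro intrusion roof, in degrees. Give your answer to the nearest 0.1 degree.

50.9°

Let the plane be z = a·E + b·N + c.
DH-2−DH-1: 86a + 136b = −198;  DH-3−DH-1: 128a + 24b = −110.
Solving gives a = −0.66528, b = −1.03519.
Gradient magnitude |∇z| = √(a² + b²) = √(0.44259 + 1.07162) = 1.23054.
True dip = arctan(1.23054) = 50.9°, dipping toward NNE (azimuth ≈ 033°).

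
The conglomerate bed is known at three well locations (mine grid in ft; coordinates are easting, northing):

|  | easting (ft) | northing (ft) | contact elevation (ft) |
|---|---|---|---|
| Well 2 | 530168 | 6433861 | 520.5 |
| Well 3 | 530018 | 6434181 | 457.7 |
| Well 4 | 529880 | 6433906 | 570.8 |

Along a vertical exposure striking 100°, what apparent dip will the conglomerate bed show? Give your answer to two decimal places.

Let the plane be z = a·easting + b·northing + c.
Well 3−Well 2: −150a + 320b = −62.8;  Well 4−Well 2: −288a + 45b = 50.3.
Solving gives a = −0.22154, b = −0.30010.
Unit vector along 100° is (sin 100°, cos 100°) = (0.9848, -0.1736).
Slope in that direction = a·(0.9848) + b·(-0.1736) = −0.16607.
Apparent dip = arctan|0.16607| = 9.43° (true dip is 20.5°, so apparent ≤ true as expected).

9.43°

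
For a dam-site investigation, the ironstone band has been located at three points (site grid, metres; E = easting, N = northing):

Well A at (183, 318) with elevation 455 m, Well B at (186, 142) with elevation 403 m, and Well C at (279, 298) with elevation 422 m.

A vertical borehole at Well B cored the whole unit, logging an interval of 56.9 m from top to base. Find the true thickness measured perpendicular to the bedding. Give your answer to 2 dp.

52.72 m

Let the plane be z = a·E + b·N + c.
Well B−Well A: 3a − 176b = −52;  Well C−Well A: 96a − 20b = −33.
Solving gives a = −0.28320, b = 0.29063.
|∇z| = √(a²+b²) = 0.40579, so dip δ = arctan(0.40579) = 22.09°.
True thickness = vertical thickness × cos δ = 56.9 × cos 22.09° = 52.72 m.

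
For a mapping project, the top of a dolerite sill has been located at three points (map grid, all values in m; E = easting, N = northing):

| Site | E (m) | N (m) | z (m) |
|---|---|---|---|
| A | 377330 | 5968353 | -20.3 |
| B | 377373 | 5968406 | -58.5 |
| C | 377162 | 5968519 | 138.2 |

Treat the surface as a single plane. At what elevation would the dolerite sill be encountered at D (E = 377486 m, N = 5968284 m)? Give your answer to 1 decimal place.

-165.4 m

Let the plane be z = a·E + b·N + c.
B−A: 43a + 53b = −38.2;  C−A: −168a + 166b = 158.5.
Solving gives a = −0.918944022, b = 0.024803640.
Then c = -20.3 − a·377330 − b·5968353 = 198687.97.
At (377486, 5968284): z = −346888.5 + 148035.2 + 198687.97 = -165.4 m.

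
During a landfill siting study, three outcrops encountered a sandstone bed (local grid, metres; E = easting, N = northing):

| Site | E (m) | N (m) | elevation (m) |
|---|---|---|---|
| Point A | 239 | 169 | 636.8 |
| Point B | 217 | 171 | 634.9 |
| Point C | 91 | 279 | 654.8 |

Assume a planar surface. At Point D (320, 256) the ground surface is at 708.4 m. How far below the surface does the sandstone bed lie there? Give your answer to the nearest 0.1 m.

34.5 m

Let the plane be z = a·E + b·N + c.
Point B−Point A: −22a + 2b = −1.9;  Point C−Point A: −148a + 110b = 18.
Solving gives a = 0.11535, b = 0.31883.
Then c = 636.8 − a·239 − b·169 = 555.35.
At (320, 256): z_contact = 36.91 + 81.62 + 555.35 = 673.88 m.
Depth below ground = 708.4 − 673.88 = 34.5 m.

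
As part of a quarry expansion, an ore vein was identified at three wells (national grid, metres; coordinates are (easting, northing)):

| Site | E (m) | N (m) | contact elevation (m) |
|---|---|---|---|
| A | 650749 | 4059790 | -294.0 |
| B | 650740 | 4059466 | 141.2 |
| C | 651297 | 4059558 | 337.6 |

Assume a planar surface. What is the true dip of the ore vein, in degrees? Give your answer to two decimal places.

55.89°

Two edge vectors: A→B = (-9, -324, 435.2), A→C = (548, -232, 631.6).
Normal n = (A→B) × (A→C) = (-103672, 244174, 179640).
So ∂z/∂E = −n_x/n_z = 0.57711 and ∂z/∂N = −n_y/n_z = −1.35924.
Gradient magnitude |∇z| = √(a² + b²) = √(0.33306 + 1.84754) = 1.47668.
True dip = arctan(1.47668) = 55.89°, dipping toward NNW (azimuth ≈ 337°).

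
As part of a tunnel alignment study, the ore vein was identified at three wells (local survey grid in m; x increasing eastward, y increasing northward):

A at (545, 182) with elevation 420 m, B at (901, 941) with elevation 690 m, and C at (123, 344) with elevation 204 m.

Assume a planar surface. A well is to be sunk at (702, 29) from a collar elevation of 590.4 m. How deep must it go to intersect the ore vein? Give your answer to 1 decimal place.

99.1 m

Two edge vectors: A→B = (356, 759, 270), A→C = (-422, 162, -216).
Normal n = (A→B) × (A→C) = (-207684, -37044, 377970).
So ∂z/∂x = −n_x/n_z = 0.54947 and ∂z/∂y = −n_y/n_z = 0.09801.
Intercept c from A: 420 − 299.46 − 17.84 = 102.70.
At (702, 29): z_contact = 385.73 + 2.84 + 102.70 = 491.27 m.
Depth below ground = 590.4 − 491.27 = 99.1 m.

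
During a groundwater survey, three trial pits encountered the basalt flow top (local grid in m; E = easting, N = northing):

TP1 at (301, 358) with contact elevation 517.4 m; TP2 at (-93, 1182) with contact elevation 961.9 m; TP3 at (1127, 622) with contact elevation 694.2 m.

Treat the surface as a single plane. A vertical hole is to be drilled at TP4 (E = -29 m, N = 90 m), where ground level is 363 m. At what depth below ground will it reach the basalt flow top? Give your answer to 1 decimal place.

Two edge vectors: TP1→TP2 = (-394, 824, 444.5), TP1→TP3 = (826, 264, 176.8).
Normal n = (TP1→TP2) × (TP1→TP3) = (28335.2, 436816.2, -784640).
So ∂z/∂E = −n_x/n_z = 0.036112 and ∂z/∂N = −n_y/n_z = 0.556709.
Intercept c from TP1: 517.4 − 10.87 − 199.30 = 307.23.
At (-29, 90): z_contact = −1.05 + 50.10 + 307.23 = 356.28 m.
Depth below ground = 363 − 356.28 = 6.7 m.

6.7 m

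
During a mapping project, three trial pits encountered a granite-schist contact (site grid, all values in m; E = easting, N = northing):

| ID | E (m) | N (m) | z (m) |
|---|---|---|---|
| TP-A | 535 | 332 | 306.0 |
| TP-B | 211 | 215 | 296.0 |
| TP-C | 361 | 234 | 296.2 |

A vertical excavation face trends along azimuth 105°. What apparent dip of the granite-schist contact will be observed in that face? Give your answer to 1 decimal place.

2.7°

Let the plane be z = a·E + b·N + c.
TP-B−TP-A: −324a − 117b = −10;  TP-C−TP-A: −174a − 98b = −9.8.
Solving gives a = −0.01462, b = 0.12596.
Unit vector along 105° is (sin 105°, cos 105°) = (0.9659, -0.2588).
Slope in that direction = a·(0.9659) + b·(-0.2588) = −0.04672.
Apparent dip = arctan|0.04672| = 2.7° (true dip is 7.2°, so apparent ≤ true as expected).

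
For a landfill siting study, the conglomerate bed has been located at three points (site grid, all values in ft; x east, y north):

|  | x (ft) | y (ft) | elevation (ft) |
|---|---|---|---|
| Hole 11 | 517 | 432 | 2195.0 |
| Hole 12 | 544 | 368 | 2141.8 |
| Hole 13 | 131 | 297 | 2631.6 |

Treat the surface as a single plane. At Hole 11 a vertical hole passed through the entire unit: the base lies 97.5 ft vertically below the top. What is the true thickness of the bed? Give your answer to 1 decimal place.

Let the plane be z = a·x + b·y + c.
Hole 12−Hole 11: 27a − 64b = −53.2;  Hole 13−Hole 11: −386a − 135b = 436.6.
Solving gives a = −1.23900, b = 0.30855.
|∇z| = √(a²+b²) = 1.27684, so dip δ = arctan(1.27684) = 51.93°.
True thickness = vertical thickness × cos δ = 97.5 × cos 51.93° = 60.1 ft.

60.1 ft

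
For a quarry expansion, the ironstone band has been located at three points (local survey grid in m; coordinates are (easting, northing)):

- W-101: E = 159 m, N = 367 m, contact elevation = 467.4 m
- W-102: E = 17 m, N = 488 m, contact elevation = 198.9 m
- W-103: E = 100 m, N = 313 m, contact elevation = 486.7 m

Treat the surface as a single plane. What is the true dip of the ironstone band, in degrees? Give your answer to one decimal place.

Let the plane be z = a·E + b·N + c.
W-102−W-101: −142a + 121b = −268.5;  W-103−W-101: −59a − 54b = 19.3.
Solving gives a = 0.82148, b = −1.25495.
Gradient magnitude |∇z| = √(a² + b²) = √(0.67483 + 1.57491) = 1.49991.
True dip = arctan(1.49991) = 56.3°, dipping toward NNW (azimuth ≈ 327°).

56.3°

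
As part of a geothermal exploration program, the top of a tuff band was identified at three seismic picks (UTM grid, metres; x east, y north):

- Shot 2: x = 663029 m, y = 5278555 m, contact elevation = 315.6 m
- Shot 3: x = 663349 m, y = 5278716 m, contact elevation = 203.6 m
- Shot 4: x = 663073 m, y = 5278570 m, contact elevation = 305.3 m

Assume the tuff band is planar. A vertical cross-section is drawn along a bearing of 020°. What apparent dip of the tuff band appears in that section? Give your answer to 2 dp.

33.75°

Two edge vectors: Shot 2→Shot 3 = (320, 161, -112), Shot 2→Shot 4 = (44, 15, -10.3).
Normal n = (Shot 2→Shot 3) × (Shot 2→Shot 4) = (21.7, -1632, -2284).
So ∂z/∂x = −n_x/n_z = 0.00950 and ∂z/∂y = −n_y/n_z = −0.71454.
Unit vector along 020° is (sin 20°, cos 20°) = (0.3420, 0.9397).
Slope in that direction = a·(0.3420) + b·(0.9397) = −0.66819.
Apparent dip = arctan|0.66819| = 33.75° (true dip is 35.5°, so apparent ≤ true as expected).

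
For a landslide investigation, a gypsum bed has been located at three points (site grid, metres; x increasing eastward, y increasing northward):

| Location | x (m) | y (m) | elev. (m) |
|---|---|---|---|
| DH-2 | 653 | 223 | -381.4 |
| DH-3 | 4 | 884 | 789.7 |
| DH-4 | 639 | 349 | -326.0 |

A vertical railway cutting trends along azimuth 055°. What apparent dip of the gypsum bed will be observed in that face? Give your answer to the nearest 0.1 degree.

Let the plane be z = a·x + b·y + c.
DH-3−DH-2: −649a + 661b = 1171.1;  DH-4−DH-2: −14a + 126b = 55.4.
Solving gives a = −1.52977, b = 0.26971.
Unit vector along 055° is (sin 55°, cos 55°) = (0.8192, 0.5736).
Slope in that direction = a·(0.8192) + b·(0.5736) = −1.09842.
Apparent dip = arctan|1.09842| = 47.7° (true dip is 57.2°, so apparent ≤ true as expected).

47.7°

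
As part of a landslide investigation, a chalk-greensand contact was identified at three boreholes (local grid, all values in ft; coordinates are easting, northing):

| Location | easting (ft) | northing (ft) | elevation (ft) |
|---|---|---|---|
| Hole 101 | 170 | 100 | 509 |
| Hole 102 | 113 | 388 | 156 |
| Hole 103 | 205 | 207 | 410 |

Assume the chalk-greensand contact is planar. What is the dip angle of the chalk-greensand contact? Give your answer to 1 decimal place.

51.4°

Two edge vectors: Hole 101→Hole 102 = (-57, 288, -353), Hole 101→Hole 103 = (35, 107, -99).
Normal n = (Hole 101→Hole 102) × (Hole 101→Hole 103) = (9259, -17998, -16179).
So ∂z/∂easting = −n_x/n_z = 0.57229 and ∂z/∂northing = −n_y/n_z = −1.11243.
Gradient magnitude |∇z| = √(a² + b²) = √(0.32751 + 1.23750) = 1.25100.
True dip = arctan(1.25100) = 51.4°, dipping toward NNW (azimuth ≈ 333°).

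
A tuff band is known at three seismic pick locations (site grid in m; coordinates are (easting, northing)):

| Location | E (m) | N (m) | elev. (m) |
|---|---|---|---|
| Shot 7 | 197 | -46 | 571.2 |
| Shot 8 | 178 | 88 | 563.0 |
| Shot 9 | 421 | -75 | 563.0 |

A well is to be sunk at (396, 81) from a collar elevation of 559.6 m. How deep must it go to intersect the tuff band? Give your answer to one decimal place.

6.0 m

Two edge vectors: Shot 7→Shot 8 = (-19, 134, -8.2), Shot 7→Shot 9 = (224, -29, -8.2).
Normal n = (Shot 7→Shot 8) × (Shot 7→Shot 9) = (-1336.6, -1992.6, -29465).
So ∂z/∂E = −n_x/n_z = −0.04536 and ∂z/∂N = −n_y/n_z = −0.06763.
Intercept c from Shot 7: 571.2 + 8.94 − 3.11 = 577.03.
At (396, 81): z_contact = −17.96 − 5.48 + 577.03 = 553.58 m.
Depth below ground = 559.6 − 553.58 = 6.0 m.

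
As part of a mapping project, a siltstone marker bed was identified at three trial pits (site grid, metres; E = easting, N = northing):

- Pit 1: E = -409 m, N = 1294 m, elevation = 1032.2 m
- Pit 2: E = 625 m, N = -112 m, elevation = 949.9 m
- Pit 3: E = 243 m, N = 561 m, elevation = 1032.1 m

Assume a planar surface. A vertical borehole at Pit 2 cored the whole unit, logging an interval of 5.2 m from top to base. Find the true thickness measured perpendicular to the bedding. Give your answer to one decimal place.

Two edge vectors: Pit 1→Pit 2 = (1034, -1406, -82.3), Pit 1→Pit 3 = (652, -733, -0.1).
Normal n = (Pit 1→Pit 2) × (Pit 1→Pit 3) = (-60185.3, -53556.2, 158790).
So ∂z/∂E = −n_x/n_z = 0.37902 and ∂z/∂N = −n_y/n_z = 0.33728.
|∇z| = √(a²+b²) = 0.50736, so dip δ = arctan(0.50736) = 26.90°.
True thickness = vertical thickness × cos δ = 5.2 × cos 26.90° = 4.6 m.

4.6 m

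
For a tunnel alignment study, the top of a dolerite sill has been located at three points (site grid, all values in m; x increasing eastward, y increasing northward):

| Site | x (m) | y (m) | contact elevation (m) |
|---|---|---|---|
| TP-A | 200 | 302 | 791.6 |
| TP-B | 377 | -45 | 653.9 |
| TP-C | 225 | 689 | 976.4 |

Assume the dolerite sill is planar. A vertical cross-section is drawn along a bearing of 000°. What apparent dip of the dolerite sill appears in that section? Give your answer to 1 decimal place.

Let the plane be z = a·x + b·y + c.
TP-B−TP-A: 177a − 347b = −137.7;  TP-C−TP-A: 25a + 387b = 184.8.
Solving gives a = 0.14041, b = 0.46845.
Unit vector along 000° is (sin 0°, cos 0°) = (0.0000, 1.0000).
Slope in that direction = a·(0.0000) + b·(1.0000) = 0.46845.
Apparent dip = arctan|0.46845| = 25.1° (true dip is 26.1°, so apparent ≤ true as expected).

25.1°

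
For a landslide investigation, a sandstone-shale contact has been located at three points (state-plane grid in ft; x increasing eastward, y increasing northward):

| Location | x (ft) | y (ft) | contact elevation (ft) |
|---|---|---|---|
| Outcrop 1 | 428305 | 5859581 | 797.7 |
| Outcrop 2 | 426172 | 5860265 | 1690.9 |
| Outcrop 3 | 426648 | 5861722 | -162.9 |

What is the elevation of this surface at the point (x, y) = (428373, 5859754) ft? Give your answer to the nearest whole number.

569 ft

Two edge vectors: Outcrop 1→Outcrop 2 = (-2133, 684, 893.2), Outcrop 1→Outcrop 3 = (-1657, 2141, -960.6).
Normal n = (Outcrop 1→Outcrop 2) × (Outcrop 1→Outcrop 3) = (-2569391.6, -3528992.2, -3433365).
So ∂z/∂x = −n_x/n_z = −0.74835958 and ∂z/∂y = −n_y/n_z = −1.02785233.
Intercept c from Outcrop 1: 797.7 + 320526.15 + 6022783.96 = 6344107.81.
At (428373, 5859754): z = −320577.0 − 6022961.8 + 6344107.81 = 569.0 ft.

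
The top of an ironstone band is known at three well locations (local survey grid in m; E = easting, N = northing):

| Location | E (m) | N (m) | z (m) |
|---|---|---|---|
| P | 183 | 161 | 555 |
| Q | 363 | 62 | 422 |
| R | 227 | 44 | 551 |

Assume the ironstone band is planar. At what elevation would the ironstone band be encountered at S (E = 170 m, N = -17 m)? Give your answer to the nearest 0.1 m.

Two edge vectors: P→Q = (180, -99, -133), P→R = (44, -117, -4).
Normal n = (P→Q) × (P→R) = (-15165, -5132, -16704).
So ∂z/∂E = −n_x/n_z = −0.90787 and ∂z/∂N = −n_y/n_z = −0.30723.
Intercept c from P: 555 + 166.14 + 49.46 = 770.60.
At (170, -17): z = −154.3 + 5.2 + 770.60 = 621.5 m.

621.5 m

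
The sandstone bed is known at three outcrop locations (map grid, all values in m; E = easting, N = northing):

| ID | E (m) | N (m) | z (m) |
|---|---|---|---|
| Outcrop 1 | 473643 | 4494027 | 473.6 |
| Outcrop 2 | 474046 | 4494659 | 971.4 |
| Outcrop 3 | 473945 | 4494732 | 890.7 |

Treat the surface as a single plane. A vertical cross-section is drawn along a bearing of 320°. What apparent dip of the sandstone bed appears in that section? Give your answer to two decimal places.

Let the plane be z = a·E + b·N + c.
Outcrop 2−Outcrop 1: 403a + 632b = 497.8;  Outcrop 3−Outcrop 1: 302a + 705b = 417.1.
Solving gives a = 0.93663, b = 0.19041.
Unit vector along 320° is (sin 320°, cos 320°) = (-0.6428, 0.7660).
Slope in that direction = a·(-0.6428) + b·(0.7660) = −0.45619.
Apparent dip = arctan|0.45619| = 24.52° (true dip is 43.7°, so apparent ≤ true as expected).

24.52°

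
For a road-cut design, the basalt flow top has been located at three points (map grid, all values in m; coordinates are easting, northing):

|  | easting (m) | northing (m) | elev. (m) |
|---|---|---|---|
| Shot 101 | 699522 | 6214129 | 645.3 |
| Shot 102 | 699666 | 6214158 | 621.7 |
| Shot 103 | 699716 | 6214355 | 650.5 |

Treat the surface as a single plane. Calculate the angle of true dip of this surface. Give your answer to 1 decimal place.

Two edge vectors: Shot 101→Shot 102 = (144, 29, -23.6), Shot 101→Shot 103 = (194, 226, 5.2).
Normal n = (Shot 101→Shot 102) × (Shot 101→Shot 103) = (5484.4, -5327.2, 26918).
So ∂z/∂easting = −n_x/n_z = −0.20374 and ∂z/∂northing = −n_y/n_z = 0.19790.
Gradient magnitude |∇z| = √(a² + b²) = √(0.04151 + 0.03917) = 0.28404.
True dip = arctan(0.28404) = 15.9°, dipping toward SE (azimuth ≈ 134°).

15.9°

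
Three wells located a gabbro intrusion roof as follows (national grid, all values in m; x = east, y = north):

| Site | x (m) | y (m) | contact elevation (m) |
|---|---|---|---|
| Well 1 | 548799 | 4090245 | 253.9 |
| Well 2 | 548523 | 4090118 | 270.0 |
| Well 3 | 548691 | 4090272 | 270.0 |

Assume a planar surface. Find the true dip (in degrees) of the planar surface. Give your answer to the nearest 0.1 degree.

9.8°

Let the plane be z = a·x + b·y + c.
Well 2−Well 1: −276a − 127b = 16.1;  Well 3−Well 1: −108a + 27b = 16.1.
Solving gives a = −0.11713, b = 0.12778.
Gradient magnitude |∇z| = √(a² + b²) = √(0.01372 + 0.01633) = 0.17334.
True dip = arctan(0.17334) = 9.8°, dipping toward SE (azimuth ≈ 137°).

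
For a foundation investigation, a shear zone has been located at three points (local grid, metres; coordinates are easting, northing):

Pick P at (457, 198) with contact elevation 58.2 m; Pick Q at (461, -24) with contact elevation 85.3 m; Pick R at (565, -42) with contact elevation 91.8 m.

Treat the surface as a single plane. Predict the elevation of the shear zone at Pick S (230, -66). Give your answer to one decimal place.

Let the plane be z = a·easting + b·northing + c.
Pick Q−Pick P: 4a − 222b = 27.1;  Pick R−Pick P: 108a − 240b = 33.6.
Solving gives a = 0.04150, b = −0.12132.
Then c = 58.2 − a·457 − b·198 = 63.26.
At (230, -66): z = 9.5 + 8.0 + 63.26 = 80.8 m.

80.8 m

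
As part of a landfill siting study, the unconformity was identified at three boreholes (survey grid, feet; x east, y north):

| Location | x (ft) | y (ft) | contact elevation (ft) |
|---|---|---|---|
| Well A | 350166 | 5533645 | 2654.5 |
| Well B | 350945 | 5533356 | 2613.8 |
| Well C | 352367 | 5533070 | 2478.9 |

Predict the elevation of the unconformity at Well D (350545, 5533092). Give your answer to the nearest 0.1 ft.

Let the plane be z = a·x + b·y + c.
Well B−Well A: 779a − 289b = −40.7;  Well C−Well A: 2201a − 575b = −175.6.
Solving gives a = −0.145330138, b = −0.250907187.
Then c = 2654.5 − a·350166 − b·5533645 = 1441975.48.
At (350545, 5533092): z = −50944.8 − 1388292.6 + 1441975.48 = 2738.2 ft.

2738.2 ft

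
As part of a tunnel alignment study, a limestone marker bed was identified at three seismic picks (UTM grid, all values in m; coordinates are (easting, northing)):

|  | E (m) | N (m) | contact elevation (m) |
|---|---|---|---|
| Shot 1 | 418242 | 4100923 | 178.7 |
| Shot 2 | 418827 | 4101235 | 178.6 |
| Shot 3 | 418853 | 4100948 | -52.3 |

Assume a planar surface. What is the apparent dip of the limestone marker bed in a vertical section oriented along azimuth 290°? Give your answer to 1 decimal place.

Let the plane be z = a·E + b·N + c.
Shot 2−Shot 1: 585a + 312b = −0.1;  Shot 3−Shot 1: 611a + 25b = −231.
Solving gives a = −0.40947, b = 0.76743.
Unit vector along 290° is (sin 290°, cos 290°) = (-0.9397, 0.3420).
Slope in that direction = a·(-0.9397) + b·(0.3420) = 0.64725.
Apparent dip = arctan|0.64725| = 32.9° (true dip is 41.0°, so apparent ≤ true as expected).

32.9°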